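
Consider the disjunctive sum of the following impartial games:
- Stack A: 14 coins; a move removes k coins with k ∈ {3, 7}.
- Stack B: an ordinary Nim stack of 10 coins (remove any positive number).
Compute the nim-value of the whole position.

For stack A, compute g(0), g(1), … with moves {3, 7}:
g(0) = mex{} = 0
g(1) = mex{} = 0
g(2) = mex{} = 0
g(3) = mex{0} = 1
g(4) = mex{0} = 1
g(5) = mex{0} = 1
g(6) = mex{1} = 0
g(7) = mex{0,1} = 2
g(8) = mex{0,1} = 2
g(9) = mex{0} = 1
g(10) = mex{1,2} = 0
g(11) = mex{1,2} = 0
g(12) = mex{1} = 0
g(13) = mex{0} = 1
g(14) = mex{0,2} = 1
So g(14) = 1.
Stack B is a plain Nim stack of size 10, so its Grundy value is 10.
The value of a disjunctive sum is the nim-sum of the parts.
Combined value = 1 XOR 10 = 11.

11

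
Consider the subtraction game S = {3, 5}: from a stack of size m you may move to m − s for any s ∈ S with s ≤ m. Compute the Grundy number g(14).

2

Compute g(0), g(1), … for moves {3, 5}:
g(0) = mex{} = 0
g(1) = mex{} = 0
g(2) = mex{} = 0
g(3) = mex{0} = 1
g(4) = mex{0} = 1
g(5) = mex{0} = 1
g(6) = mex{0,1} = 2
g(7) = mex{0,1} = 2
g(8) = mex{1} = 0
g(9) = mex{1,2} = 0
g(10) = mex{1,2} = 0
g(11) = mex{0,2} = 1
g(12) = mex{0,2} = 1
g(13) = mex{0} = 1
g(14) = mex{0,1} = 2
So g(14) = 2.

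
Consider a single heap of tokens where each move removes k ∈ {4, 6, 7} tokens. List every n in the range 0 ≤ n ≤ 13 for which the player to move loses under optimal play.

0, 1, 2, 3, 11, 12, 13

Grundy values for subtraction set {4, 6, 7}:
g(0) = mex{} = 0
g(1) = mex{} = 0
g(2) = mex{} = 0
g(3) = mex{} = 0
g(4) = mex{0} = 1
g(5) = mex{0} = 1
g(6) = mex{0} = 1
g(7) = mex{0} = 1
g(8) = mex{0,1} = 2
g(9) = mex{0,1} = 2
g(10) = mex{0,1} = 2
g(11) = mex{1} = 0
g(12) = mex{1,2} = 0
g(13) = mex{1,2} = 0
The P-positions (g = 0) in 0..13 are 0, 1, 2, 3, 11, 12, 13.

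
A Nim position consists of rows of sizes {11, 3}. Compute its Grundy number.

8

Write each in binary and XOR column by column:
  1011  (11)
  0011  (3)
  ----
  1000  (8)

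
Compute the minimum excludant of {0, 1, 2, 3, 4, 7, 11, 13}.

5

The values 0, 1, 2, 3, 4 are all present; 5 is the first non-negative integer missing from the set.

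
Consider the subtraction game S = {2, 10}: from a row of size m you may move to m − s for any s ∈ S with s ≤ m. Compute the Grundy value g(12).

0

Build the Grundy sequence with g(k) = mex{g(k−s) : s ∈ {2, 10}, s ≤ k}:
g(0) = mex{} = 0
g(1) = mex{} = 0
g(2) = mex{0} = 1
g(3) = mex{0} = 1
g(4) = mex{1} = 0
g(5) = mex{1} = 0
g(6) = mex{0} = 1
g(7) = mex{0} = 1
g(8) = mex{1} = 0
g(9) = mex{1} = 0
g(10) = mex{0} = 1
g(11) = mex{0} = 1
g(12) = mex{1} = 0
So g(12) = 0.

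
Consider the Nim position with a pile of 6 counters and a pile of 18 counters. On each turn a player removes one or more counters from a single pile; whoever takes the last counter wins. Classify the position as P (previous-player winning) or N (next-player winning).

Write each in binary and XOR column by column:
  00110  (6)
  10010  (18)
  -----
  10100  (20)
The nim-sum is 20 ≠ 0, so this is an N-position: the player to move can win.

N-position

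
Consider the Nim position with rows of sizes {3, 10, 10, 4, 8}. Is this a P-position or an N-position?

N-position

Nim-sum: 3 ⊕ 10 ⊕ 10 ⊕ 4 ⊕ 8 = 15.
The nim-sum is 15 ≠ 0, so this is an N-position: the player to move can win.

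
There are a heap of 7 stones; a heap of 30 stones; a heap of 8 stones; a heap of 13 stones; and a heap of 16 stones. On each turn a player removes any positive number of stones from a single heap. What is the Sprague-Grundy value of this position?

12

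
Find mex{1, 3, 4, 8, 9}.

0

0 is not in the set, so the mex is 0.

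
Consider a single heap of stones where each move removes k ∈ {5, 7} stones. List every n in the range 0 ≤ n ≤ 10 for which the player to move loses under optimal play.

0, 1, 2, 3, 4

Build the Grundy sequence with g(k) = mex{g(k−s) : s ∈ {5, 7}, s ≤ k}:
k:     0  1  2  3  4  5  6  7  8  9 10
g(k):  0  0  0  0  0  1  1  1  1  1  2
The P-positions (g = 0) in 0..10 are 0, 1, 2, 3, 4.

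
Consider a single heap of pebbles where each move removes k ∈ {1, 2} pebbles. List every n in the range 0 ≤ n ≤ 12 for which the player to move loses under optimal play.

0, 3, 6, 9, 12

Build the Grundy sequence with g(k) = mex{g(k−s) : s ∈ {1, 2}, s ≤ k}:
g(0) = mex{} = 0
g(1) = mex{0} = 1
g(2) = mex{0,1} = 2
g(3) = mex{1,2} = 0
g(4) = mex{0,2} = 1
g(5) = mex{0,1} = 2
g(6) = mex{1,2} = 0
g(7) = mex{0,2} = 1
g(8) = mex{0,1} = 2
g(9) = mex{1,2} = 0
g(10) = mex{0,2} = 1
g(11) = mex{0,1} = 2
g(12) = mex{1,2} = 0
The P-positions (g = 0) in 0..12 are 0, 3, 6, 9, 12.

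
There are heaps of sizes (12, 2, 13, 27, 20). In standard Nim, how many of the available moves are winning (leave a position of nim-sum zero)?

3

Compute the nim-sum pairwise:
12 ⊕ 2 = 14
14 ⊕ 13 = 3
3 ⊕ 27 = 24
24 ⊕ 20 = 12
The overall nim-sum is X = 12. A heap of size p has a winning move iff p XOR X < p (reduce it to p XOR X).
  12: 12 XOR 12 = 0 < 12 — winning move (to 0).
  2: 2 XOR 12 = 14 ≥ 2 — no move.
  13: 13 XOR 12 = 1 < 13 — winning move (to 1).
  27: 27 XOR 12 = 23 < 27 — winning move (to 23).
  20: 20 XOR 12 = 24 ≥ 20 — no move.
That gives 3 winning moves.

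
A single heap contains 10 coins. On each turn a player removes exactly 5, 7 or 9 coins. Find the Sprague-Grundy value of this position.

2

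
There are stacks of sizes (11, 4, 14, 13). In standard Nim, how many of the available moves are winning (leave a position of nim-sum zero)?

3

Write each in binary and XOR column by column:
  1011  (11)
  0100  (4)
  1110  (14)
  1101  (13)
  ----
  1100  (12)
The overall nim-sum is X = 12. A stack of size p has a winning move iff p XOR X < p (reduce it to p XOR X).
  11: 11 XOR 12 = 7 < 11 — winning move (to 7).
  4: 4 XOR 12 = 8 ≥ 4 — no move.
  14: 14 XOR 12 = 2 < 14 — winning move (to 2).
  13: 13 XOR 12 = 1 < 13 — winning move (to 1).
That gives 3 winning moves.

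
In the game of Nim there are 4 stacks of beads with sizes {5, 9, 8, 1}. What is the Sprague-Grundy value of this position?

5

Compute the nim-sum pairwise:
5 ⊕ 9 = 12
12 ⊕ 8 = 4
4 ⊕ 1 = 5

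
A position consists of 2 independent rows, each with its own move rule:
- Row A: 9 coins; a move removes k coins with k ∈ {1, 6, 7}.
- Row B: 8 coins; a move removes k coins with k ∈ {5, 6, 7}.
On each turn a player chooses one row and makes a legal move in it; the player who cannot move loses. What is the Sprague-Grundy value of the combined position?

2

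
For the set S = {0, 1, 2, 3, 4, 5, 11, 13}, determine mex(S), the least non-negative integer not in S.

6

The values 0, 1, 2, 3, 4, 5 are all present; 6 is the first non-negative integer missing from the set.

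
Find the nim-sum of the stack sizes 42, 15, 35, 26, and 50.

In binary:
  101010  (42)
  001111  (15)
  100011  (35)
  011010  (26)
  110010  (50)
  ------
  101110  (46)

46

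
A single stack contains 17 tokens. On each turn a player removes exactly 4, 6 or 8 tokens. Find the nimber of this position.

1

Compute g(0), g(1), … for moves {4, 6, 8}:
k:     0  1  2  3  4  5  6  7  8  9 10 11 12 13 14 15 16 17
g(k):  0  0  0  0  1  1  1  1  2  2  2  2  0  0  0  0  1  1
So g(17) = 1.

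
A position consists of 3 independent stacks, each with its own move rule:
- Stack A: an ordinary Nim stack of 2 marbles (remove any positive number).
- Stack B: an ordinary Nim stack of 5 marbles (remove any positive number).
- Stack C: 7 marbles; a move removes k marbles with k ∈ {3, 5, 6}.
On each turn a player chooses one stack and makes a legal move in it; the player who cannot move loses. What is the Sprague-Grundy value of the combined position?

5

Stack A is a plain Nim stack of size 2, so its Grundy value is 2.
Stack B is a plain Nim stack of size 5, so its Grundy value is 5.
For stack C, compute g(0), g(1), … with moves {3, 5, 6}:
k:     0  1  2  3  4  5  6  7
g(k):  0  0  0  1  1  1  2  2
So g(7) = 2.
The value of a disjunctive sum is the nim-sum of the parts.
Combined value = 2 XOR 5 XOR 2 = 5.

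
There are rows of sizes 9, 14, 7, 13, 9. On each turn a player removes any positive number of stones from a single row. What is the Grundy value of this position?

Bitwise XOR of the heap sizes:
  1001  (9)
  1110  (14)
  0111  (7)
  1101  (13)
  1001  (9)
  ----
  0100  (4)

4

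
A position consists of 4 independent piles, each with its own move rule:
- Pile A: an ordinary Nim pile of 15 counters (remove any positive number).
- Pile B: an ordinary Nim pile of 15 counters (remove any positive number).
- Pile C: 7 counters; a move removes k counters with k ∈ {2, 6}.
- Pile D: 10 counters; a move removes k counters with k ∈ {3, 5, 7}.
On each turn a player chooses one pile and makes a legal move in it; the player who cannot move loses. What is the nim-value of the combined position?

1

Pile A is a plain Nim pile of size 15, so its Grundy value is 15.
Pile B is a plain Nim pile of size 15, so its Grundy value is 15.
Build the Grundy sequence for pile C with g(k) = mex{g(k−s) : s ∈ {2, 6}, s ≤ k}:
g(0) = mex{} = 0
g(1) = mex{} = 0
g(2) = mex{0} = 1
g(3) = mex{0} = 1
g(4) = mex{1} = 0
g(5) = mex{1} = 0
g(6) = mex{0} = 1
g(7) = mex{0} = 1
So g(7) = 1.
For pile D, compute g(0), g(1), … with moves {3, 5, 7}:
g(0) = mex{} = 0
g(1) = mex{} = 0
g(2) = mex{} = 0
g(3) = mex{0} = 1
g(4) = mex{0} = 1
g(5) = mex{0} = 1
g(6) = mex{0,1} = 2
g(7) = mex{0,1} = 2
g(8) = mex{0,1} = 2
g(9) = mex{0,1,2} = 3
g(10) = mex{1,2} = 0
So g(10) = 0.
By the Sprague-Grundy theorem, the Grundy value of a sum of independent games is the XOR of the component values.
Combined value = 15 ⊕ 15 ⊕ 1 ⊕ 0 = 1.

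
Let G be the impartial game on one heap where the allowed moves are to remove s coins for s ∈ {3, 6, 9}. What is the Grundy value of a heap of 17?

Grundy values for subtraction set {3, 6, 9}:
k:     0  1  2  3  4  5  6  7  8  9 10 11 12 13 14 15 16 17
g(k):  0  0  0  1  1  1  2  2  2  3  3  3  0  0  0  1  1  1
So g(17) = 1.

1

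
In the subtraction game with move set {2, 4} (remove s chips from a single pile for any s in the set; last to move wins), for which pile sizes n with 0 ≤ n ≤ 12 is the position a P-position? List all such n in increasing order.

Build the Grundy sequence with g(k) = mex{g(k−s) : s ∈ {2, 4}, s ≤ k}:
k:     0  1  2  3  4  5  6  7  8  9 10 11 12
g(k):  0  0  1  1  2  2  0  0  1  1  2  2  0
The P-positions (g = 0) in 0..12 are 0, 1, 6, 7, 12.

0, 1, 6, 7, 12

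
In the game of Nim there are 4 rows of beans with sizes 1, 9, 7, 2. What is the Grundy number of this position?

13

Compute the nim-sum pairwise:
1 XOR 9 = 8
8 XOR 7 = 15
15 XOR 2 = 13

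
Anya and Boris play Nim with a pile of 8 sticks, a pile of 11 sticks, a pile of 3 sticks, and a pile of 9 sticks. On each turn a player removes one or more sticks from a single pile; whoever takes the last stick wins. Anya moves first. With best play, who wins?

Bitwise XOR of the heap sizes:
  1000  (8)
  1011  (11)
  0011  (3)
  1001  (9)
  ----
  1001  (9)
The nim-sum is 9 ≠ 0, so this is an N-position: the player to move can win; Anya has a winning move.

Anya wins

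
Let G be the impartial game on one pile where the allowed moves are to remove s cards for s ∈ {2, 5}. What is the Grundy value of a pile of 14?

0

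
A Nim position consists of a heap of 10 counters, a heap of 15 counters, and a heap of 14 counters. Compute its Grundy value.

11

Compute the nim-sum pairwise:
10 ⊕ 15 = 5
5 ⊕ 14 = 11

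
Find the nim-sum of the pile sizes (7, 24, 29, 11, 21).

Compute the nim-sum pairwise:
7 ^ 24 = 31
31 ^ 29 = 2
2 ^ 11 = 9
9 ^ 21 = 28

28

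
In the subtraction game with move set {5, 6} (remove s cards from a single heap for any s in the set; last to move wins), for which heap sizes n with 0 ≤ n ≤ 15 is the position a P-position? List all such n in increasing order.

0, 1, 2, 3, 4, 11, 12, 13, 14, 15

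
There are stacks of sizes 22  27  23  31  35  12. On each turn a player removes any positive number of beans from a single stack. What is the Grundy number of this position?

Bitwise XOR of the heap sizes:
  010110  (22)
  011011  (27)
  010111  (23)
  011111  (31)
  100011  (35)
  001100  (12)
  ------
  101010  (42)

42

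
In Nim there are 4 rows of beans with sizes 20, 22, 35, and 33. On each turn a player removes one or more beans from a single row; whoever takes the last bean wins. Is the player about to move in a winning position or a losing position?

Losing position

Nim-sum: 20 ^ 22 ^ 35 ^ 33 = 0.
The nim-sum is 0, so this is a P-position: the player to move is in a losing position under optimal play.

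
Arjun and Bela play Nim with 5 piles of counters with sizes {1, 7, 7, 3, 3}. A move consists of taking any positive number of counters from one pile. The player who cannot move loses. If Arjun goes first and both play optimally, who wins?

Arjun wins

Compute the nim-sum pairwise:
1 ⊕ 7 = 6
6 ⊕ 7 = 1
1 ⊕ 3 = 2
2 ⊕ 3 = 1
The nim-sum is 1 ≠ 0, so this is an N-position: the player to move can win; Arjun has a winning move.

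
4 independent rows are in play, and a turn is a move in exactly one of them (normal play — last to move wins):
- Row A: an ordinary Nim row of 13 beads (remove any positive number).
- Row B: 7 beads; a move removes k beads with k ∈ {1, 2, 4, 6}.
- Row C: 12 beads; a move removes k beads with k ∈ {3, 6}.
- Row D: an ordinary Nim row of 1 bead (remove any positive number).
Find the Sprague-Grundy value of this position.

9

Row A is a plain Nim row of size 13, so its Grundy value is 13.
For row B, compute g(0), g(1), … with moves {1, 2, 4, 6}:
k:     0  1  2  3  4  5  6  7
g(k):  0  1  2  0  1  2  3  4
So g(7) = 4.
For row C, compute g(0), g(1), … with moves {3, 6}:
g(0) = mex{} = 0
g(1) = mex{} = 0
g(2) = mex{} = 0
g(3) = mex{0} = 1
g(4) = mex{0} = 1
g(5) = mex{0} = 1
g(6) = mex{0,1} = 2
g(7) = mex{0,1} = 2
g(8) = mex{0,1} = 2
g(9) = mex{1,2} = 0
g(10) = mex{1,2} = 0
g(11) = mex{1,2} = 0
g(12) = mex{0,2} = 1
So g(12) = 1.
Row D is a plain Nim row of size 1, so its Grundy value is 1.
The value of a disjunctive sum is the nim-sum of the parts.
Combined value = 13 ⊕ 4 ⊕ 1 ⊕ 1 = 9.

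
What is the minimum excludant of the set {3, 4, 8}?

0 is not in the set, so the mex is 0.

0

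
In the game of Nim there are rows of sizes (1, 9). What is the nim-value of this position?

8

Write each in binary and XOR column by column:
  0001  (1)
  1001  (9)
  ----
  1000  (8)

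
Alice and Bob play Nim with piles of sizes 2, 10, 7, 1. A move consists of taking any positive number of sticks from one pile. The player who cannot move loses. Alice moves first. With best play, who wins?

Alice wins

Nim-sum: 2 ^ 10 ^ 7 ^ 1 = 14.
The nim-sum is 14 ≠ 0, so this is an N-position: the player to move can win; Alice has a winning move.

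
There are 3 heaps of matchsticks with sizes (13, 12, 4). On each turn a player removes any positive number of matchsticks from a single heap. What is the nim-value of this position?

5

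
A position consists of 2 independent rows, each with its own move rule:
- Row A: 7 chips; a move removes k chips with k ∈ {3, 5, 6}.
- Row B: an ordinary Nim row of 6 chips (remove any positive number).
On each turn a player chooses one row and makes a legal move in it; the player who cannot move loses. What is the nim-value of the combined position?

4

Grundy values for row A (subtraction set {3, 5, 6}):
g(0) = mex{} = 0
g(1) = mex{} = 0
g(2) = mex{} = 0
g(3) = mex{0} = 1
g(4) = mex{0} = 1
g(5) = mex{0} = 1
g(6) = mex{0,1} = 2
g(7) = mex{0,1} = 2
So g(7) = 2.
Row B is a plain Nim row of size 6, so its Grundy value is 6.
The value of a disjunctive sum is the nim-sum of the parts.
Combined value = 2 ⊕ 6 = 4.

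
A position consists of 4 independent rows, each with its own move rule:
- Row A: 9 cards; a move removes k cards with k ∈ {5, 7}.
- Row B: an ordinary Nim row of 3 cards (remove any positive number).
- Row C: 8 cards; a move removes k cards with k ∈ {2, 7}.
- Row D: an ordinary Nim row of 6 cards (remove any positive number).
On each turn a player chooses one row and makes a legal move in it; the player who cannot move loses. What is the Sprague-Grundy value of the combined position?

6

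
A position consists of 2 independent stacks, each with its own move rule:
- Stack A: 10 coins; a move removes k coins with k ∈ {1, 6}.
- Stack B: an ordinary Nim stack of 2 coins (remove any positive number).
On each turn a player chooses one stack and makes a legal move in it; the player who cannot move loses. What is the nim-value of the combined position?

3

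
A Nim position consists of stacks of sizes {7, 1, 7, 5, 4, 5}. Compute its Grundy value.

Compute the nim-sum pairwise:
7 XOR 1 = 6
6 XOR 7 = 1
1 XOR 5 = 4
4 XOR 4 = 0
0 XOR 5 = 5

5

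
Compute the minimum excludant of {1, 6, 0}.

2

The values 0, 1 are all present; 2 is the first non-negative integer missing from the set.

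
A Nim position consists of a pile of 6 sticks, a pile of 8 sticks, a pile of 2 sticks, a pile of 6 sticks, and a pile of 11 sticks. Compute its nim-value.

Compute the nim-sum pairwise:
6 ⊕ 8 = 14
14 ⊕ 2 = 12
12 ⊕ 6 = 10
10 ⊕ 11 = 1

1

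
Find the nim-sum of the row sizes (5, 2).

Nim-sum: 5 XOR 2 = 7.

7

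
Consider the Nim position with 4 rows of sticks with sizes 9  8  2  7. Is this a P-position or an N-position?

In binary:
  1001  (9)
  1000  (8)
  0010  (2)
  0111  (7)
  ----
  0100  (4)
The nim-sum is 4 ≠ 0, so this is an N-position: the player to move can win.

N-position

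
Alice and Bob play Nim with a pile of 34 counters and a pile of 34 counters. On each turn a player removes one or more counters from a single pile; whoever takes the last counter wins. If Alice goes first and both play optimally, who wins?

Compute the nim-sum pairwise:
34 XOR 34 = 0
The nim-sum is 0, so this is a P-position: the player to move is in a losing position under optimal play; Alice is about to move from it and so loses — Bob wins.

Bob wins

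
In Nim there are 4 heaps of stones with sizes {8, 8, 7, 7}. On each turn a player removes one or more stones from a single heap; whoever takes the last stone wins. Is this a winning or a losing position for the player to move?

Bitwise XOR of the heap sizes:
  1000  (8)
  1000  (8)
  0111  (7)
  0111  (7)
  ----
  0000  (0)
The nim-sum is 0, so this is a P-position: the player to move is in a losing position under optimal play.

Losing position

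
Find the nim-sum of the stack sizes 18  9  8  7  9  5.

24

In binary:
  10010  (18)
  01001  (9)
  01000  (8)
  00111  (7)
  01001  (9)
  00101  (5)
  -----
  11000  (24)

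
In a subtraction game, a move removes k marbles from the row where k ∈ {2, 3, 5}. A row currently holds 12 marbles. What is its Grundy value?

Build the Grundy sequence with g(k) = mex{g(k−s) : s ∈ {2, 3, 5}, s ≤ k}:
g(0) = mex{} = 0
g(1) = mex{} = 0
g(2) = mex{0} = 1
g(3) = mex{0} = 1
g(4) = mex{0,1} = 2
g(5) = mex{0,1} = 2
g(6) = mex{0,1,2} = 3
g(7) = mex{1,2} = 0
g(8) = mex{1,2,3} = 0
g(9) = mex{0,2,3} = 1
g(10) = mex{0,2} = 1
g(11) = mex{0,1,3} = 2
g(12) = mex{0,1} = 2
So g(12) = 2.

2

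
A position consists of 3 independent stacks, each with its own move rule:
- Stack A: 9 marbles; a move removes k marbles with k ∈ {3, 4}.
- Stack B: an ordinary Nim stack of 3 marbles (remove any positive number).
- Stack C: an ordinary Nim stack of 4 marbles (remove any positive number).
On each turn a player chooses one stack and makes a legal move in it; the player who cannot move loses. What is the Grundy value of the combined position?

Grundy values for stack A (subtraction set {3, 4}):
g(0) = mex{} = 0
g(1) = mex{} = 0
g(2) = mex{} = 0
g(3) = mex{0} = 1
g(4) = mex{0} = 1
g(5) = mex{0} = 1
g(6) = mex{0,1} = 2
g(7) = mex{1} = 0
g(8) = mex{1} = 0
g(9) = mex{1,2} = 0
So g(9) = 0.
Stack B is a plain Nim stack of size 3, so its Grundy value is 3.
Stack C is a plain Nim stack of size 4, so its Grundy value is 4.
The value of a disjunctive sum is the nim-sum of the parts.
Combined value = 0 ⊕ 3 ⊕ 4 = 7.

7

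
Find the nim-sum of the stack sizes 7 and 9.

14

Compute the nim-sum pairwise:
7 ⊕ 9 = 14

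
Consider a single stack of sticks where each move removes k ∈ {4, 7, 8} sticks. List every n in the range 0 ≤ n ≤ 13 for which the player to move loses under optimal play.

0, 1, 2, 3, 12, 13

Build the Grundy sequence with g(k) = mex{g(k−s) : s ∈ {4, 7, 8}, s ≤ k}:
k:     0  1  2  3  4  5  6  7  8  9 10 11 12 13
g(k):  0  0  0  0  1  1  1  1  2  2  2  2  0  0
The P-positions (g = 0) in 0..13 are 0, 1, 2, 3, 12, 13.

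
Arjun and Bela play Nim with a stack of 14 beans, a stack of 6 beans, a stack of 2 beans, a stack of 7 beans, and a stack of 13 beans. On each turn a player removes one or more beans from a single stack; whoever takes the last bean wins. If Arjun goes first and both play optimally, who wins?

Bela wins

Compute the nim-sum pairwise:
14 ⊕ 6 = 8
8 ⊕ 2 = 10
10 ⊕ 7 = 13
13 ⊕ 13 = 0
The nim-sum is 0, so this is a P-position: the player to move is in a losing position under optimal play; Arjun is about to move from it and so loses — Bela wins.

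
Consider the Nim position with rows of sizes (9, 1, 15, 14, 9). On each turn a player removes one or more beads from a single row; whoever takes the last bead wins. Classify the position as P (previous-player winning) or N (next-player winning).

Compute the nim-sum pairwise:
9 ⊕ 1 = 8
8 ⊕ 15 = 7
7 ⊕ 14 = 9
9 ⊕ 9 = 0
The nim-sum is 0, so this is a P-position: the player to move is in a losing position under optimal play.

P-position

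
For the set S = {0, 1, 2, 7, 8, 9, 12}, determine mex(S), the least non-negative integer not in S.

3

The values 0, 1, 2 are all present; 3 is the first non-negative integer missing from the set.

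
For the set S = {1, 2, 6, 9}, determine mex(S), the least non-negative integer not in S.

0

0 is not in the set, so the mex is 0.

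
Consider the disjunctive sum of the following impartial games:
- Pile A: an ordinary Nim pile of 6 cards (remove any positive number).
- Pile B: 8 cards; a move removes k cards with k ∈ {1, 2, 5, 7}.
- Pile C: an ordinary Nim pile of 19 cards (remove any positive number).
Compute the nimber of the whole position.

23

Pile A is a plain Nim pile of size 6, so its Grundy value is 6.
For pile B, compute g(0), g(1), … with moves {1, 2, 5, 7}:
g(0) = mex{} = 0
g(1) = mex{0} = 1
g(2) = mex{0,1} = 2
g(3) = mex{1,2} = 0
g(4) = mex{0,2} = 1
g(5) = mex{0,1} = 2
g(6) = mex{1,2} = 0
g(7) = mex{0,2} = 1
g(8) = mex{0,1} = 2
So g(8) = 2.
Pile C is a plain Nim pile of size 19, so its Grundy value is 19.
The value of a disjunctive sum is the nim-sum of the parts.
Combined value = 6 XOR 2 XOR 19 = 23.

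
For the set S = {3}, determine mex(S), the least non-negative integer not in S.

0

0 is not in the set, so the mex is 0.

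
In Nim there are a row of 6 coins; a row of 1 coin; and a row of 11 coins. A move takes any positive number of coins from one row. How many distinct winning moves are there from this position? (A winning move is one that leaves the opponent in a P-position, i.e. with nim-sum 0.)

1

Nim-sum: 6 ^ 1 ^ 11 = 12.
The overall nim-sum is X = 12. A row of size p has a winning move iff p XOR X < p (reduce it to p XOR X).
  6: 6 XOR 12 = 10 ≥ 6 — no move.
  1: 1 XOR 12 = 13 ≥ 1 — no move.
  11: 11 XOR 12 = 7 < 11 — winning move (to 7).
That gives 1 winning move.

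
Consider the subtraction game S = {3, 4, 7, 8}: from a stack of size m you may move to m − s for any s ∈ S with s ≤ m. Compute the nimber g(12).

Grundy values for subtraction set {3, 4, 7, 8}:
k:     0  1  2  3  4  5  6  7  8  9 10 11 12
g(k):  0  0  0  1  1  1  2  2  2  3  3  0  0
So g(12) = 0.

0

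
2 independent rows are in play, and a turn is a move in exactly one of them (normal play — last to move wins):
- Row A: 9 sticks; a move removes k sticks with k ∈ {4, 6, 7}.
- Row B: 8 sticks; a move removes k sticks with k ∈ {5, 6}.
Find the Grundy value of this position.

Grundy values for row A (subtraction set {4, 6, 7}):
k:     0  1  2  3  4  5  6  7  8  9
g(k):  0  0  0  0  1  1  1  1  2  2
So g(9) = 2.
For row B, compute g(0), g(1), … with moves {5, 6}:
g(0) = mex{} = 0
g(1) = mex{} = 0
g(2) = mex{} = 0
g(3) = mex{} = 0
g(4) = mex{} = 0
g(5) = mex{0} = 1
g(6) = mex{0} = 1
g(7) = mex{0} = 1
g(8) = mex{0} = 1
So g(8) = 1.
By the Sprague-Grundy theorem, the Grundy value of a sum of independent games is the XOR of the component values.
Combined value = 2 ⊕ 1 = 3.

3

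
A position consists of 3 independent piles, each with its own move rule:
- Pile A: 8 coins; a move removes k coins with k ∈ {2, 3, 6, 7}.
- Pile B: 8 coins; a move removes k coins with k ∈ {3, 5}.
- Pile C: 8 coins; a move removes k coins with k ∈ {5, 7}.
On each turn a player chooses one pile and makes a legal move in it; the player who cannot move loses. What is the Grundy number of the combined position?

3

Build the Grundy sequence for pile A with g(k) = mex{g(k−s) : s ∈ {2, 3, 6, 7}, s ≤ k}:
k:     0  1  2  3  4  5  6  7  8
g(k):  0  0  1  1  2  0  3  1  2
So g(8) = 2.
Grundy values for pile B (subtraction set {3, 5}):
g(0) = mex{} = 0
g(1) = mex{} = 0
g(2) = mex{} = 0
g(3) = mex{0} = 1
g(4) = mex{0} = 1
g(5) = mex{0} = 1
g(6) = mex{0,1} = 2
g(7) = mex{0,1} = 2
g(8) = mex{1} = 0
So g(8) = 0.
Build the Grundy sequence for pile C with g(k) = mex{g(k−s) : s ∈ {5, 7}, s ≤ k}:
g(0) = mex{} = 0
g(1) = mex{} = 0
g(2) = mex{} = 0
g(3) = mex{} = 0
g(4) = mex{} = 0
g(5) = mex{0} = 1
g(6) = mex{0} = 1
g(7) = mex{0} = 1
g(8) = mex{0} = 1
So g(8) = 1.
The value of a disjunctive sum is the nim-sum of the parts.
Combined value = 2 ⊕ 0 ⊕ 1 = 3.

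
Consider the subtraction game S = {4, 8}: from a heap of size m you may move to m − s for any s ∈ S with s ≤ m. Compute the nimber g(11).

2

Build the Grundy sequence with g(k) = mex{g(k−s) : s ∈ {4, 8}, s ≤ k}:
k:     0  1  2  3  4  5  6  7  8  9 10 11
g(k):  0  0  0  0  1  1  1  1  2  2  2  2
So g(11) = 2.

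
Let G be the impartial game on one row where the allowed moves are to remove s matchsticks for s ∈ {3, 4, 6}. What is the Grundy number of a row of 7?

Build the Grundy sequence with g(k) = mex{g(k−s) : s ∈ {3, 4, 6}, s ≤ k}:
k:     0  1  2  3  4  5  6  7
g(k):  0  0  0  1  1  1  2  2
So g(7) = 2.

2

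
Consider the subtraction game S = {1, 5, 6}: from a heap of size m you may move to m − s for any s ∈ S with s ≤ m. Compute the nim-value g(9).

3

Compute g(0), g(1), … for moves {1, 5, 6}:
k:     0  1  2  3  4  5  6  7  8  9
g(k):  0  1  0  1  0  1  2  3  2  3
So g(9) = 3.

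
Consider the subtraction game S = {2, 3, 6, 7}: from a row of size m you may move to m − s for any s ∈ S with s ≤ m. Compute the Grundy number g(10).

Build the Grundy sequence with g(k) = mex{g(k−s) : s ∈ {2, 3, 6, 7}, s ≤ k}:
k:     0  1  2  3  4  5  6  7  8  9 10
g(k):  0  0  1  1  2  0  3  1  2  0  0
So g(10) = 0.

0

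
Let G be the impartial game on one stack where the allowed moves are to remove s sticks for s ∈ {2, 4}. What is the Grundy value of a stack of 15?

Build the Grundy sequence with g(k) = mex{g(k−s) : s ∈ {2, 4}, s ≤ k}:
k:     0  1  2  3  4  5  6  7  8  9 10 11 12 13 14 15
g(k):  0  0  1  1  2  2  0  0  1  1  2  2  0  0  1  1
So g(15) = 1.

1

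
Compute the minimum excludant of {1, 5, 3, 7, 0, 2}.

The values 0, 1, 2, 3 are all present; 4 is the first non-negative integer missing from the set.

4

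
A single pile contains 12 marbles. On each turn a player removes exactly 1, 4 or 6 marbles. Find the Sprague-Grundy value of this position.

0

Build the Grundy sequence with g(k) = mex{g(k−s) : s ∈ {1, 4, 6}, s ≤ k}:
g(0) = mex{} = 0
g(1) = mex{0} = 1
g(2) = mex{1} = 0
g(3) = mex{0} = 1
g(4) = mex{0,1} = 2
g(5) = mex{1,2} = 0
g(6) = mex{0} = 1
g(7) = mex{1} = 0
g(8) = mex{0,2} = 1
g(9) = mex{0,1} = 2
g(10) = mex{1,2} = 0
g(11) = mex{0} = 1
g(12) = mex{1} = 0
So g(12) = 0.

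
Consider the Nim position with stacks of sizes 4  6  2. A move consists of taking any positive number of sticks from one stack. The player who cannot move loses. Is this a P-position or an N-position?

Compute the nim-sum pairwise:
4 ^ 6 = 2
2 ^ 2 = 0
The nim-sum is 0, so this is a P-position: the player to move is in a losing position under optimal play.

P-position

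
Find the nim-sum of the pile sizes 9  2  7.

In binary:
  1001  (9)
  0010  (2)
  0111  (7)
  ----
  1100  (12)

12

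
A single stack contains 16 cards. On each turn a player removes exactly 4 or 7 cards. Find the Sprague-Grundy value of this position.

1

Grundy values for subtraction set {4, 7}:
k:     0  1  2  3  4  5  6  7  8  9 10 11 12 13 14 15 16
g(k):  0  0  0  0  1  1  1  1  2  2  2  0  0  0  0  1  1
So g(16) = 1.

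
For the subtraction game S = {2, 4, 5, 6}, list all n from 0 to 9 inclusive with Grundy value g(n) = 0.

0, 1, 8, 9

Grundy values for subtraction set {2, 4, 5, 6}:
g(0) = mex{} = 0
g(1) = mex{} = 0
g(2) = mex{0} = 1
g(3) = mex{0} = 1
g(4) = mex{0,1} = 2
g(5) = mex{0,1} = 2
g(6) = mex{0,1,2} = 3
g(7) = mex{0,1,2} = 3
g(8) = mex{1,2,3} = 0
g(9) = mex{1,2,3} = 0
The P-positions (g = 0) in 0..9 are 0, 1, 8, 9.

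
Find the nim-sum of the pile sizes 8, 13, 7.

2

Compute the nim-sum pairwise:
8 XOR 13 = 5
5 XOR 7 = 2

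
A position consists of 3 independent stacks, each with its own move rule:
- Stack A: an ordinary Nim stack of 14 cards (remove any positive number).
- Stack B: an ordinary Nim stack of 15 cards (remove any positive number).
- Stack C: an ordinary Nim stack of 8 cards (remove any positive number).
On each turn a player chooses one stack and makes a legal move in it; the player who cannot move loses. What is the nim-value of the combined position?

9

Stack A is a plain Nim stack of size 14, so its Grundy value is 14.
Stack B is a plain Nim stack of size 15, so its Grundy value is 15.
Stack C is a plain Nim stack of size 8, so its Grundy value is 8.
By the Sprague-Grundy theorem, the Grundy value of a sum of independent games is the XOR of the component values.
Combined value = 14 ⊕ 15 ⊕ 8 = 9.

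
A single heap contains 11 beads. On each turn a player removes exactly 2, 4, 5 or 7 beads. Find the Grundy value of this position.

1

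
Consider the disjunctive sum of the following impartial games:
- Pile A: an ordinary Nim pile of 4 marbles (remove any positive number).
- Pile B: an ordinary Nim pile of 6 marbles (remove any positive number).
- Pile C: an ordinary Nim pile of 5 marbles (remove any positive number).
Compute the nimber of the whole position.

7

Pile A is a plain Nim pile of size 4, so its Grundy value is 4.
Pile B is a plain Nim pile of size 6, so its Grundy value is 6.
Pile C is a plain Nim pile of size 5, so its Grundy value is 5.
The value of a disjunctive sum is the nim-sum of the parts.
Combined value = 4 XOR 6 XOR 5 = 7.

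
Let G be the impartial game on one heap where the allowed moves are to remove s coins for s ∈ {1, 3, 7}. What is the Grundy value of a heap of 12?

Compute g(0), g(1), … for moves {1, 3, 7}:
k:     0  1  2  3  4  5  6  7  8  9 10 11 12
g(k):  0  1  0  1  0  1  0  1  0  1  0  1  0
So g(12) = 0.

0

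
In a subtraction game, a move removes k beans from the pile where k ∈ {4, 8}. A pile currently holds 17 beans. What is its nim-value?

Build the Grundy sequence with g(k) = mex{g(k−s) : s ∈ {4, 8}, s ≤ k}:
k:     0  1  2  3  4  5  6  7  8  9 10 11 12 13 14 15 16 17
g(k):  0  0  0  0  1  1  1  1  2  2  2  2  0  0  0  0  1  1
So g(17) = 1.

1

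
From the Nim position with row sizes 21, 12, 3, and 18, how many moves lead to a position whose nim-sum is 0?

Nim-sum: 21 ^ 12 ^ 3 ^ 18 = 8.
The overall nim-sum is X = 8. A row of size p has a winning move iff p XOR X < p (reduce it to p XOR X).
  21: 21 XOR 8 = 29 ≥ 21 — no move.
  12: 12 XOR 8 = 4 < 12 — winning move (to 4).
  3: 3 XOR 8 = 11 ≥ 3 — no move.
  18: 18 XOR 8 = 26 ≥ 18 — no move.
That gives 1 winning move.

1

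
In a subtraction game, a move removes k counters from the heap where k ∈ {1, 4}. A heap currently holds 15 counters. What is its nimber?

0

Compute g(0), g(1), … for moves {1, 4}:
k:     0  1  2  3  4  5  6  7  8  9 10 11 12 13 14 15
g(k):  0  1  0  1  2  0  1  0  1  2  0  1  0  1  2  0
So g(15) = 0.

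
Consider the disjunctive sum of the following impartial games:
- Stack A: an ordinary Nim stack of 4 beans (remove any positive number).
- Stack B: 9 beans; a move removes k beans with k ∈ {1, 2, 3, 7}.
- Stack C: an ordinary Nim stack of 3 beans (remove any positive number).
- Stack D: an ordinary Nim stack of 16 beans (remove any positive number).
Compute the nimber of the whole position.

22

Stack A is a plain Nim stack of size 4, so its Grundy value is 4.
Grundy values for stack B (subtraction set {1, 2, 3, 7}):
k:     0  1  2  3  4  5  6  7  8  9
g(k):  0  1  2  3  0  1  2  3  0  1
So g(9) = 1.
Stack C is a plain Nim stack of size 3, so its Grundy value is 3.
Stack D is a plain Nim stack of size 16, so its Grundy value is 16.
By the Sprague-Grundy theorem, the Grundy value of a sum of independent games is the XOR of the component values.
Combined value = 4 ⊕ 1 ⊕ 3 ⊕ 16 = 22.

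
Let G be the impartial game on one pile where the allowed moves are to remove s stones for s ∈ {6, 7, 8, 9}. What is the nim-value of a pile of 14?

Grundy values for subtraction set {6, 7, 8, 9}:
k:     0  1  2  3  4  5  6  7  8  9 10 11 12 13 14
g(k):  0  0  0  0  0  0  1  1  1  1  1  1  2  2  2
So g(14) = 2.

2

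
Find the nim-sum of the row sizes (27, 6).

29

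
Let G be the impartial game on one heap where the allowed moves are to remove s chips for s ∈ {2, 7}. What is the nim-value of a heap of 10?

0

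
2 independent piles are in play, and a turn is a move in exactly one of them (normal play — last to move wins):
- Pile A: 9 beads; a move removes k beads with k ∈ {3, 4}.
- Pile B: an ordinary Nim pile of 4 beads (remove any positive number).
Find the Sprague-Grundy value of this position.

4

For pile A, compute g(0), g(1), … with moves {3, 4}:
g(0) = mex{} = 0
g(1) = mex{} = 0
g(2) = mex{} = 0
g(3) = mex{0} = 1
g(4) = mex{0} = 1
g(5) = mex{0} = 1
g(6) = mex{0,1} = 2
g(7) = mex{1} = 0
g(8) = mex{1} = 0
g(9) = mex{1,2} = 0
So g(9) = 0.
Pile B is a plain Nim pile of size 4, so its Grundy value is 4.
The value of a disjunctive sum is the nim-sum of the parts.
Combined value = 0 XOR 4 = 4.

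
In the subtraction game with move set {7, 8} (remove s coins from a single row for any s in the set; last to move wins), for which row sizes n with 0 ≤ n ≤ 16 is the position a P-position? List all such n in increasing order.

0, 1, 2, 3, 4, 5, 6, 15, 16

Build the Grundy sequence with g(k) = mex{g(k−s) : s ∈ {7, 8}, s ≤ k}:
k:     0  1  2  3  4  5  6  7  8  9 10 11 12 13 14 15 16
g(k):  0  0  0  0  0  0  0  1  1  1  1  1  1  1  2  0  0
The P-positions (g = 0) in 0..16 are 0, 1, 2, 3, 4, 5, 6, 15, 16.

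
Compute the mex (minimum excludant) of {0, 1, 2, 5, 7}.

The values 0, 1, 2 are all present; 3 is the first non-negative integer missing from the set.

3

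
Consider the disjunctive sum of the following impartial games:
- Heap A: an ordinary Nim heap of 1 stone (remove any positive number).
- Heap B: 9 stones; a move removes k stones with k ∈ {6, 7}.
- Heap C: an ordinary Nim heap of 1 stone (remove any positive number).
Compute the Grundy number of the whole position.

Heap A is a plain Nim heap of size 1, so its Grundy value is 1.
Build the Grundy sequence for heap B with g(k) = mex{g(k−s) : s ∈ {6, 7}, s ≤ k}:
g(0) = mex{} = 0
g(1) = mex{} = 0
g(2) = mex{} = 0
g(3) = mex{} = 0
g(4) = mex{} = 0
g(5) = mex{} = 0
g(6) = mex{0} = 1
g(7) = mex{0} = 1
g(8) = mex{0} = 1
g(9) = mex{0} = 1
So g(9) = 1.
Heap C is a plain Nim heap of size 1, so its Grundy value is 1.
By the Sprague-Grundy theorem, the Grundy value of a sum of independent games is the XOR of the component values.
Combined value = 1 ⊕ 1 ⊕ 1 = 1.

1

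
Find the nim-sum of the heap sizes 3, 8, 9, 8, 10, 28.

Nim-sum: 3 ⊕ 8 ⊕ 9 ⊕ 8 ⊕ 10 ⊕ 28 = 28.

28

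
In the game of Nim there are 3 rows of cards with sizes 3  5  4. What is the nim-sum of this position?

2

Write each in binary and XOR column by column:
  011  (3)
  101  (5)
  100  (4)
  ---
  010  (2)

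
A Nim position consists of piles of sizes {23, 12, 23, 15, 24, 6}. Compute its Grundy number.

29

In binary:
  10111  (23)
  01100  (12)
  10111  (23)
  01111  (15)
  11000  (24)
  00110  (6)
  -----
  11101  (29)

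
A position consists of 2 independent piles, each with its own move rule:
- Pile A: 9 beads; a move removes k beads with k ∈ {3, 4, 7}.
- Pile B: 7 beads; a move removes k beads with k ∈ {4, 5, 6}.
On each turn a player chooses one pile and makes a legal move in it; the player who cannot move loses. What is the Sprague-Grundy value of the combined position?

2

Build the Grundy sequence for pile A with g(k) = mex{g(k−s) : s ∈ {3, 4, 7}, s ≤ k}:
k:     0  1  2  3  4  5  6  7  8  9
g(k):  0  0  0  1  1  1  2  2  2  3
So g(9) = 3.
Grundy values for pile B (subtraction set {4, 5, 6}):
g(0) = mex{} = 0
g(1) = mex{} = 0
g(2) = mex{} = 0
g(3) = mex{} = 0
g(4) = mex{0} = 1
g(5) = mex{0} = 1
g(6) = mex{0} = 1
g(7) = mex{0} = 1
So g(7) = 1.
By the Sprague-Grundy theorem, the Grundy value of a sum of independent games is the XOR of the component values.
Combined value = 3 XOR 1 = 2.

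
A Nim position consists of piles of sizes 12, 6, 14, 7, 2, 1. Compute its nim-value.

0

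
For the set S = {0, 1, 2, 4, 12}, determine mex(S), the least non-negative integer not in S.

The values 0, 1, 2 are all present; 3 is the first non-negative integer missing from the set.

3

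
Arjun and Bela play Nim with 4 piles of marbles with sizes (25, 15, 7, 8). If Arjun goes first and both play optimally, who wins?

Nim-sum: 25 ⊕ 15 ⊕ 7 ⊕ 8 = 25.
The nim-sum is 25 ≠ 0, so this is an N-position: the player to move can win; Arjun has a winning move.

Arjun wins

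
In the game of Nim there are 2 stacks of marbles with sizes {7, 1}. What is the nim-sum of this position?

6

Nim-sum: 7 XOR 1 = 6.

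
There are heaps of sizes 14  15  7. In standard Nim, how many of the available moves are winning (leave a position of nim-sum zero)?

Bitwise XOR of the heap sizes:
  1110  (14)
  1111  (15)
  0111  (7)
  ----
  0110  (6)
The overall nim-sum is X = 6. A heap of size p has a winning move iff p XOR X < p (reduce it to p XOR X).
  14: 14 XOR 6 = 8 < 14 — winning move (to 8).
  15: 15 XOR 6 = 9 < 15 — winning move (to 9).
  7: 7 XOR 6 = 1 < 7 — winning move (to 1).
That gives 3 winning moves.

3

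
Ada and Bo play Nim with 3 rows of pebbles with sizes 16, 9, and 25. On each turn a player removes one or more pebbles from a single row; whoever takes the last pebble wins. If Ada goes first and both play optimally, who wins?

In binary:
  10000  (16)
  01001  (9)
  11001  (25)
  -----
  00000  (0)
The nim-sum is 0, so this is a P-position: the player to move is in a losing position under optimal play; Ada is about to move from it and so loses — Bo wins.

Bo wins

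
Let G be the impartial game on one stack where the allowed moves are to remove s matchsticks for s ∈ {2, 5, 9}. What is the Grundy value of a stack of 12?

Build the Grundy sequence with g(k) = mex{g(k−s) : s ∈ {2, 5, 9}, s ≤ k}:
g(0) = mex{} = 0
g(1) = mex{} = 0
g(2) = mex{0} = 1
g(3) = mex{0} = 1
g(4) = mex{1} = 0
g(5) = mex{0,1} = 2
g(6) = mex{0} = 1
g(7) = mex{1,2} = 0
g(8) = mex{1} = 0
g(9) = mex{0} = 1
g(10) = mex{0,2} = 1
g(11) = mex{1} = 0
g(12) = mex{0,1} = 2
So g(12) = 2.

2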